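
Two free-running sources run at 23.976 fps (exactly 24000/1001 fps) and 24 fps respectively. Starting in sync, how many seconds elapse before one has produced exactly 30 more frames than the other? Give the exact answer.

The gap grows by |24 − 24000/1001| = 24/1001 frames per second.
Time for a 30-frame gap: 30 ÷ (24/1001) = 1251.25 s.

1251.25 seconds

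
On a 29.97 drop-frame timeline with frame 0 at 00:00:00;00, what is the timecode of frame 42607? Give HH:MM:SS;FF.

Each 10-minute DF block holds 10 × 60 × 30 − 9 × 2 = 17982 frames. 42607 ÷ 17982 → 2 full blocks, remainder 6643.
Within the partial block the first minute is 1800 frames and each further minute 1798, so 3 further minute boundaries passed. Total skipped labels = 18 × 2 + 2 × 3 = 42.
Non-drop label index = 42607 + 42 = 42649; at 30 labels/s that is 00:23:41:19, i.e. DF 00:23:41;19.

00:23:41;19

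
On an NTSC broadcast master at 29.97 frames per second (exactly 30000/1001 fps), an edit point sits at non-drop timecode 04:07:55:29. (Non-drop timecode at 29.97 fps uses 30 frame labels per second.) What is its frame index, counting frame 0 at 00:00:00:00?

Total seconds to the label: (4 × 3600 + 7 × 60 + 55) = 14875.
Frame index = 14875 × 30 + 29 = 446279.

frame 446279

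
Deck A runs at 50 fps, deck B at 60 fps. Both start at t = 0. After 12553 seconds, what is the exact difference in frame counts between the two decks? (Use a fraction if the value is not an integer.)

125530 frames

A emits 50 × 12553 = 627650 frames; B emits 60 × 12553 = 753180.
Difference = 125530 frames; B is ahead of A.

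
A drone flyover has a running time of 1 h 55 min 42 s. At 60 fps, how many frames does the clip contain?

416520 frames

1 h 55 min 42 s = 6942 s.
Frames = 6942 × 60 = 416520.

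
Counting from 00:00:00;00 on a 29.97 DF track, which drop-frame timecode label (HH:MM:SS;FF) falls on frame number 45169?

00:25:07;05

Ten DF minutes hold 17982 frames, so frame 45169 lies in block 2 (frames 35964–53945) with 9205 frames into that block.
The block's first minute is 1800 frames and the rest 1798 each; 9205 frames reaches minute 5, so 2 × 18 + 5 × 2 = 46 labels have been skipped so far.
Adding those back, label number 45169 + 46 = 45215 at 30 labels/s is 1507 s + 5 f = 0 h 25 min 7 s frame 5, i.e. 00:25:07;05.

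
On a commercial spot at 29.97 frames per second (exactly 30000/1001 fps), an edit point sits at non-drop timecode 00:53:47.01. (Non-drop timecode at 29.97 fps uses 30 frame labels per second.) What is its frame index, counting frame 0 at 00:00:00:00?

Total seconds to the label: (0 × 3600 + 53 × 60 + 47) = 3227.
Frame index = 3227 × 30 + 1 = 96811.

frame 96811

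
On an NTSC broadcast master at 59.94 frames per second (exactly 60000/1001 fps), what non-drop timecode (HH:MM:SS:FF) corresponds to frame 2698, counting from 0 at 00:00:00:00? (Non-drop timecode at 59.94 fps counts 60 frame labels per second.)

00:00:44:58

2698 ÷ 60 = 44 full seconds, remainder 58 frames.
44 s = 0 h 0 min 44 s.
Timecode: 00:00:44:58.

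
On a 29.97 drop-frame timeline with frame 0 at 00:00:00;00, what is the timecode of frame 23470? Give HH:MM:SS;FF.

00:13:03;04

Each 10-minute DF block holds 10 × 60 × 30 − 9 × 2 = 17982 frames. 23470 ÷ 17982 → 1 full block, remainder 5488.
Within the partial block the first minute is 1800 frames and each further minute 1798, so 3 further minute boundaries passed. Total skipped labels = 18 × 1 + 2 × 3 = 24.
Non-drop label index = 23470 + 24 = 23494; at 30 labels/s that is 00:13:03:04, i.e. DF 00:13:03;04.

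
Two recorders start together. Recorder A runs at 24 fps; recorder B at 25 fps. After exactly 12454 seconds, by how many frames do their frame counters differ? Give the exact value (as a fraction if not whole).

12454 frames

A emits 24 × 12454 = 298896 frames; B emits 25 × 12454 = 311350.
Difference = 12454 frames; B is ahead of A.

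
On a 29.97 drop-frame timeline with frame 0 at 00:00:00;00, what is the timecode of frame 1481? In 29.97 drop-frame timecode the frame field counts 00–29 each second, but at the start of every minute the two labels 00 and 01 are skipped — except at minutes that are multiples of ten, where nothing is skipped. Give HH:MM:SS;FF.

00:00:49;11

Each 10-minute DF block holds 10 × 60 × 30 − 9 × 2 = 17982 frames. 1481 ÷ 17982 → 0 full blocks, remainder 1481.
Within the partial block the first minute is 1800 frames and each further minute 1798, so 0 further minute boundaries passed. Total skipped labels = 18 × 0 + 2 × 0 = 0.
Non-drop label index = 1481 + 0 = 1481; at 30 labels/s that is 00:00:49:11, i.e. DF 00:00:49;11.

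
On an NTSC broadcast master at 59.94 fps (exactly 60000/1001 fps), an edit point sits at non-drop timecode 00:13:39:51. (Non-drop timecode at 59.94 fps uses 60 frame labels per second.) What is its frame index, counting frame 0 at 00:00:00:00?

49191

Total seconds to the label: (0 × 3600 + 13 × 60 + 39) = 819.
Frame index = 819 × 60 + 51 = 49191.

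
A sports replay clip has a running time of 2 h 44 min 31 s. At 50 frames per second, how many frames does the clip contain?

493550 frames

2 h 44 min 31 s = 9871 s.
Frames = 9871 × 50 = 493550.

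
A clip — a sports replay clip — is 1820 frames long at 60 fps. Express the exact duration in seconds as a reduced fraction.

91/3 seconds

Running time = 1820 ÷ (60) = 1820 × 1/60 = 91/3 s.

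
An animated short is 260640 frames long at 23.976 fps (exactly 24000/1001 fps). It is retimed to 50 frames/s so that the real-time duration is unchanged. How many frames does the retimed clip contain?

543543 frames

Target frames = source frames × (target rate / source rate) = 260640 × (50)/(24000/1001) = 260640 × 1001/480 = 543543.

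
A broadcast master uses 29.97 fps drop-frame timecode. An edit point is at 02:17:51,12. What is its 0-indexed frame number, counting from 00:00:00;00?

247894

As if non-drop at 30 labels/s: (2 × 3600 + 17 × 60 + 51) × 30 + 12 = 248142.
Minute boundaries passed: 137; those not divisible by 10: 137 − 13 = 124; dropped labels = 2 × 124 = 248.
Actual frame index = 248142 − 248 = 247894.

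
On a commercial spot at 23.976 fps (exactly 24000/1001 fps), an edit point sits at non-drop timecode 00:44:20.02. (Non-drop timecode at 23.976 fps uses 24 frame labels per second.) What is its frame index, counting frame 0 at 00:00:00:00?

Total seconds to the label: (0 × 3600 + 44 × 60 + 20) = 2660.
Frame index = 2660 × 24 + 2 = 63842.

frame 63842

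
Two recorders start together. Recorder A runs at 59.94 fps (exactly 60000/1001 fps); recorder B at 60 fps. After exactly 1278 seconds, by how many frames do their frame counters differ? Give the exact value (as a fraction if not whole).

76680/1001 frames

A emits 60000/1001 × 1278 = 76680000/1001 frames; B emits 60 × 1278 = 76680.
Difference = 76680/1001 frames (≈ 76.6034); B is ahead of A.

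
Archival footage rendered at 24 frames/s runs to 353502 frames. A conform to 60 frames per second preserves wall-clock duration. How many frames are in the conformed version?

883755 frames

Target frames = source frames × (target rate / source rate) = 353502 × (60)/(24) = 353502 × 5/2 = 883755.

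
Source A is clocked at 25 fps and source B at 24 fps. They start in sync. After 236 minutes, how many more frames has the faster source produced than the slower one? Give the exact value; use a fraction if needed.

236 min = 14160 s.
A emits 25 × 14160 = 354000 frames; B emits 24 × 14160 = 339840.
Difference = 14160 frames; B is behind A.

14160 frames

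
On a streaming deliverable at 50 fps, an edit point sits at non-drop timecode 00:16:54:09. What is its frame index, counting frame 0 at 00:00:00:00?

frame 50709

Total seconds to the label: (0 × 3600 + 16 × 60 + 54) = 1014.
Frame index = 1014 × 50 + 9 = 50709.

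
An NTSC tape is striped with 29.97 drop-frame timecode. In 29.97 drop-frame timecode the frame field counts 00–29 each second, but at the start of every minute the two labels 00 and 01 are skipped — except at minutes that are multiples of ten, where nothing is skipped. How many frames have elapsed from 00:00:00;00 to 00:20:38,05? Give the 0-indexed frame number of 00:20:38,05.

Complete 10-minute blocks: 2, each 17982 frames → 35964.
Remaining 0 whole minutes in the current block: 0 frames.
Within the current minute: 38 × 30 + 5 = 1145. Total = 35964 + 0 + 1145 = 37109.

37109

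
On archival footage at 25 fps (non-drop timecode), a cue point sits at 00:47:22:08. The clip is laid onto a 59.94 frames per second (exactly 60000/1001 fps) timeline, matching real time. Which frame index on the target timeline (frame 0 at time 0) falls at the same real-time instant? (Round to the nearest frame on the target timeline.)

Source frame index: (0×3600 + 47×60 + 22) × 25 + 8 = 71058.
Real time: 71058 / (25) = 71058/25 s.
Target frame: (71058/25) × (60000/1001) = 13118400/77 ≈ 170368.831 → 170369.

frame 170369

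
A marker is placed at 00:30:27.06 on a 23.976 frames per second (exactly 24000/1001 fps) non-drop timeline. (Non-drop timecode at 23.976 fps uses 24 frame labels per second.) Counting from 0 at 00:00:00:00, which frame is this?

43854

Total seconds to the label: (0 × 3600 + 30 × 60 + 27) = 1827.
Frame index = 1827 × 24 + 6 = 43854.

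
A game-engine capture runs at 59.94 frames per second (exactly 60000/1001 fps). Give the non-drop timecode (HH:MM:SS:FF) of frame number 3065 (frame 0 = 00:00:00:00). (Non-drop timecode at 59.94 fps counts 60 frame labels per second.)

00:00:51:05

3065 ÷ 60 = 51 full seconds, remainder 5 frames.
51 s = 0 h 0 min 51 s.
Timecode: 00:00:51:05.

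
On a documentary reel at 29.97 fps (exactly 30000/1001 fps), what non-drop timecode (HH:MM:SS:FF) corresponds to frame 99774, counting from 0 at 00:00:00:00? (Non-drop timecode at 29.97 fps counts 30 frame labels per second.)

00:55:25:24

99774 ÷ 30 = 3325 full seconds, remainder 24 frames.
3325 s = 0 h 55 min 25 s.
Timecode: 00:55:25:24.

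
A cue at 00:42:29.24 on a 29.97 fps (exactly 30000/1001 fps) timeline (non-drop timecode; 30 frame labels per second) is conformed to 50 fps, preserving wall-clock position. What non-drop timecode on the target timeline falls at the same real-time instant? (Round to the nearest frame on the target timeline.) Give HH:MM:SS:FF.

Source frame index: (0×3600 + 42×60 + 29) × 30 + 24 = 76494.
Real time: 76494 / (30000/1001) = 12761749/5000 s.
Target frame: (12761749/5000) × (50) = 12761749/100 ≈ 127617.490 → 127617.
At 50 labels/s: frame 127617 → 00:42:32:17.

00:42:32:17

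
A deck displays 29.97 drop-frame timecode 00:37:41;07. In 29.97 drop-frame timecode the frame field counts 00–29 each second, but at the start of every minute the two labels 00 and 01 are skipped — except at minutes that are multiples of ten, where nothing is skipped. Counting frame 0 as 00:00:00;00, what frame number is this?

Complete 10-minute blocks: 3, each 17982 frames → 53946.
Remaining 7 whole minutes in the current block: 1800 + 6 × 1798 = 12588 frames.
Within the current minute: 41 × 30 + 7 − 2 = 1235 (labels ;00/;01 skipped at this minute). Total = 53946 + 12588 + 1235 = 67769.

67769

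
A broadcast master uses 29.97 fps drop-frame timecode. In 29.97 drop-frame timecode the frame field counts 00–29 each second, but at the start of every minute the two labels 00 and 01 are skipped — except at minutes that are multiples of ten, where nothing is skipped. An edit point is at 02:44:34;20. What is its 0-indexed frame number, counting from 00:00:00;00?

Complete 10-minute blocks: 16, each 17982 frames → 287712.
Remaining 4 whole minutes in the current block: 1800 + 3 × 1798 = 7194 frames.
Within the current minute: 34 × 30 + 20 − 2 = 1038 (labels ;00/;01 skipped at this minute). Total = 287712 + 7194 + 1038 = 295944.

295944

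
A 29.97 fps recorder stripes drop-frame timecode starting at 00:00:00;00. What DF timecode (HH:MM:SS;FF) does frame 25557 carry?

00:14:12;23

Each 10-minute DF block holds 10 × 60 × 30 − 9 × 2 = 17982 frames. 25557 ÷ 17982 → 1 full block, remainder 7575.
Within the partial block the first minute is 1800 frames and each further minute 1798, so 4 further minute boundaries passed. Total skipped labels = 18 × 1 + 2 × 4 = 26.
Non-drop label index = 25557 + 26 = 25583; at 30 labels/s that is 00:14:12:23, i.e. DF 00:14:12;23.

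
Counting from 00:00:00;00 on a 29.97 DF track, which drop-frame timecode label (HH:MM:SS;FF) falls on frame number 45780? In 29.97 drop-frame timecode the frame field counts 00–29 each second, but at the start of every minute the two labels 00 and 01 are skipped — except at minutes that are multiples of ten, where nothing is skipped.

Each 10-minute DF block holds 10 × 60 × 30 − 9 × 2 = 17982 frames. 45780 ÷ 17982 → 2 full blocks, remainder 9816.
Within the partial block the first minute is 1800 frames and each further minute 1798, so 5 further minute boundaries passed. Total skipped labels = 18 × 2 + 2 × 5 = 46.
Non-drop label index = 45780 + 46 = 45826; at 30 labels/s that is 00:25:27:16, i.e. DF 00:25:27;16.

00:25:27;16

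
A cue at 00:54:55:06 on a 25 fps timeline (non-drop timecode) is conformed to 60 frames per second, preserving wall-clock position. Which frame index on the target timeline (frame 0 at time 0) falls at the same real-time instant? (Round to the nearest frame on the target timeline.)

Source frame index: (0×3600 + 54×60 + 55) × 25 + 6 = 82381.
Real time: 82381 / (25) = 82381/25 s.
Target frame: (82381/25) × (60) = 988572/5 ≈ 197714.400 → 197714.

frame 197714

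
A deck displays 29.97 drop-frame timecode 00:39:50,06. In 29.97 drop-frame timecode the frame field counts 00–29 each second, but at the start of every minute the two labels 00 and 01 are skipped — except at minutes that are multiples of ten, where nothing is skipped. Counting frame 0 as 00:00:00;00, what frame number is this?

As if non-drop at 30 labels/s: (0 × 3600 + 39 × 60 + 50) × 30 + 6 = 71706.
Minute boundaries passed: 39; those not divisible by 10: 39 − 3 = 36; dropped labels = 2 × 36 = 72.
Actual frame index = 71706 − 72 = 71634.

71634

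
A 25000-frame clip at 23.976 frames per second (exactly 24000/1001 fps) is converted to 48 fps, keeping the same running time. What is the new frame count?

Target frames = source frames × (target rate / source rate) = 25000 × (48)/(24000/1001) = 25000 × 1001/500 = 50050.

50050 frames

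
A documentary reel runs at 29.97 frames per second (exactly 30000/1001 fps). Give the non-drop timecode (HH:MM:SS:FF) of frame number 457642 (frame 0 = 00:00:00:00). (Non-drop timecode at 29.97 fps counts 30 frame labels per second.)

04:14:14:22

457642 ÷ 30 = 15254 full seconds, remainder 22 frames.
15254 s = 4 h 14 min 14 s.
Timecode: 04:14:14:22.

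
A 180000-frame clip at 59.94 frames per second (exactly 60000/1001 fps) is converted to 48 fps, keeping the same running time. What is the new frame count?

Target frames = source frames × (target rate / source rate) = 180000 × (48)/(60000/1001) = 180000 × 1001/1250 = 144144.

144144 frames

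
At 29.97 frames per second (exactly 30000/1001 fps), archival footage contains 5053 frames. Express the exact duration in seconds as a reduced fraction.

5058053/30000 seconds

Running time = 5053 ÷ (30000/1001) = 5053 × 1001/30000 = 5058053/30000 s.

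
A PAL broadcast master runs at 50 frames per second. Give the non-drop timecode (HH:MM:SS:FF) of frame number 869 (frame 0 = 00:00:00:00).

869 ÷ 50 = 17 full seconds, remainder 19 frames.
17 s = 0 h 0 min 17 s.
Timecode: 00:00:17:19.

00:00:17:19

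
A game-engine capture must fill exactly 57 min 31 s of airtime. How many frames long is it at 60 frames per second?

57 min 31 s = 3451 s.
Frames = 3451 × 60 = 207060.

207060 frames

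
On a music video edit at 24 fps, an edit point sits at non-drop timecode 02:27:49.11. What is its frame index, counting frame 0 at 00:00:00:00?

212867

Total seconds to the label: (2 × 3600 + 27 × 60 + 49) = 8869.
Frame index = 8869 × 24 + 11 = 212867.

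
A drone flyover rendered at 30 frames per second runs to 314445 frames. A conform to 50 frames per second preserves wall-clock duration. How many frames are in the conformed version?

Target frames = source frames × (target rate / source rate) = 314445 × (50)/(30) = 314445 × 5/3 = 524075.

524075 frames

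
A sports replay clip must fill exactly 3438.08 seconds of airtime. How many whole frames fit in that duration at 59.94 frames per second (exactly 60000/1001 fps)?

Frames = 3438.08 × 60000/1001 = 206284800/1001 ≈ 206078.7213.
Complete frames: 206078.

206078 frames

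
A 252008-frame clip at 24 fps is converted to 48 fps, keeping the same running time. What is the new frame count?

Target frames = source frames × (target rate / source rate) = 252008 × (48)/(24) = 252008 × 2 = 504016.

504016 frames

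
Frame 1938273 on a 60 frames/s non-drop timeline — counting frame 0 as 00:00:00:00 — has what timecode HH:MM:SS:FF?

08:58:24:33

1938273 ÷ 60 = 32304 full seconds, remainder 33 frames.
32304 s = 8 h 58 min 24 s.
Timecode: 08:58:24:33.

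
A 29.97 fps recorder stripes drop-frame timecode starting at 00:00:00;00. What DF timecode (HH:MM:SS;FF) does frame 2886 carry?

Ten DF minutes hold 17982 frames, so frame 2886 lies in block 0 (frames 0–17981) with 2886 frames into that block.
The block's first minute is 1800 frames and the rest 1798 each; 2886 frames reaches minute 1, so 0 × 18 + 1 × 2 = 2 labels have been skipped so far.
Adding those back, label number 2886 + 2 = 2888 at 30 labels/s is 96 s + 8 f = 0 h 1 min 36 s frame 8, i.e. 00:01:36;08.

00:01:36;08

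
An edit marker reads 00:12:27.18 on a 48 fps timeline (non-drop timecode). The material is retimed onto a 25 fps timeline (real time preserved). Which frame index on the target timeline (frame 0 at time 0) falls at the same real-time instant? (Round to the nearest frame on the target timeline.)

Source frame index: (0×3600 + 12×60 + 27) × 48 + 18 = 35874.
Real time: 35874 / (48) = 5979/8 s.
Target frame: (5979/8) × (25) = 149475/8 ≈ 18684.375 → 18684.

frame 18684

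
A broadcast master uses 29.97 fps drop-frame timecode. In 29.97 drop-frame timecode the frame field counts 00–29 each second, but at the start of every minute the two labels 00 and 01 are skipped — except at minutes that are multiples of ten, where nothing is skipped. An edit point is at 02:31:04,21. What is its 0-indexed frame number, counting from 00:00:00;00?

271669

As if non-drop at 30 labels/s: (2 × 3600 + 31 × 60 + 4) × 30 + 21 = 271941.
Minute boundaries passed: 151; those not divisible by 10: 151 − 15 = 136; dropped labels = 2 × 136 = 272.
Actual frame index = 271941 − 272 = 271669.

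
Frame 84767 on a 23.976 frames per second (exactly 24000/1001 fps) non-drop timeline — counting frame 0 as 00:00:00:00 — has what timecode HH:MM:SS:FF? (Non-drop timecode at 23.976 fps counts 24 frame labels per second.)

00:58:51:23

84767 ÷ 24 = 3531 full seconds, remainder 23 frames.
3531 s = 0 h 58 min 51 s.
Timecode: 00:58:51:23.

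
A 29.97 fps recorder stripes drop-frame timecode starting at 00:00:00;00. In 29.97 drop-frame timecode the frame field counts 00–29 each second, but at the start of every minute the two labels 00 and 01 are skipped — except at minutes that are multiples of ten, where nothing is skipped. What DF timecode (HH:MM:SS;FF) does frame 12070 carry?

00:06:42;22

Each 10-minute DF block holds 10 × 60 × 30 − 9 × 2 = 17982 frames. 12070 ÷ 17982 → 0 full blocks, remainder 12070.
Within the partial block the first minute is 1800 frames and each further minute 1798, so 6 further minute boundaries passed. Total skipped labels = 18 × 0 + 2 × 6 = 12.
Non-drop label index = 12070 + 12 = 12082; at 30 labels/s that is 00:06:42:22, i.e. DF 00:06:42;22.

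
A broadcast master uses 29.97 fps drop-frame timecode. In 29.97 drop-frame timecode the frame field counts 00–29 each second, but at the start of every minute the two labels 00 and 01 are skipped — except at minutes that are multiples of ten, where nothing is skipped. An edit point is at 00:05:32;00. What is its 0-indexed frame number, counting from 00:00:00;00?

As if non-drop at 30 labels/s: (0 × 3600 + 5 × 60 + 32) × 30 + 0 = 9960.
Minute boundaries passed: 5; those not divisible by 10: 5 − 0 = 5; dropped labels = 2 × 5 = 10.
Actual frame index = 9960 − 10 = 9950.

9950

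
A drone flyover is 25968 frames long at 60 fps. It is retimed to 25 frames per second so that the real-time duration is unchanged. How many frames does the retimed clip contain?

10820 frames

Target frames = source frames × (target rate / source rate) = 25968 × (25)/(60) = 25968 × 5/12 = 10820.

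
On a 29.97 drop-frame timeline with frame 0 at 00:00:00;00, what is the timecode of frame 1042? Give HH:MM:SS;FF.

00:00:34;22

Each 10-minute DF block holds 10 × 60 × 30 − 9 × 2 = 17982 frames. 1042 ÷ 17982 → 0 full blocks, remainder 1042.
Within the partial block the first minute is 1800 frames and each further minute 1798, so 0 further minute boundaries passed. Total skipped labels = 18 × 0 + 2 × 0 = 0.
Non-drop label index = 1042 + 0 = 1042; at 30 labels/s that is 00:00:34:22, i.e. DF 00:00:34;22.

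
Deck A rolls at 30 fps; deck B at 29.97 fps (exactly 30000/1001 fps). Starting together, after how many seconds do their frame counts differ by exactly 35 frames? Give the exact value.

7007/6 seconds

The gap grows by |30000/1001 − 30| = 30/1001 frames per second.
Time for a 35-frame gap: 35 ÷ (30/1001) = 7007/6 s.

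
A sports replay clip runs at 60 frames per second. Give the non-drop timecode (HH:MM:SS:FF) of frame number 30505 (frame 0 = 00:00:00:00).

00:08:28:25

30505 ÷ 60 = 508 full seconds, remainder 25 frames.
508 s = 0 h 8 min 28 s.
Timecode: 00:08:28:25.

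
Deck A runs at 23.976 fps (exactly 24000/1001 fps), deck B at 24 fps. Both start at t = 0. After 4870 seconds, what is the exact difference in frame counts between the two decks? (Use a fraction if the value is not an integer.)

A emits 24000/1001 × 4870 = 116880000/1001 frames; B emits 24 × 4870 = 116880.
Difference = 116880/1001 frames (≈ 116.7632); B is ahead of A.

116880/1001 frames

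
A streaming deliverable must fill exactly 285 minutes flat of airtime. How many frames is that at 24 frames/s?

285 min = 17100 s.
Frames = 17100 × 24 = 410400.

410400 frames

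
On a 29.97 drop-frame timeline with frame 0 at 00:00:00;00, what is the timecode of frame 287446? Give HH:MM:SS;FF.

Ten DF minutes hold 17982 frames, so frame 287446 lies in block 15 (frames 269730–287711) with 17716 frames into that block.
The block's first minute is 1800 frames and the rest 1798 each; 17716 frames reaches minute 9, so 15 × 18 + 9 × 2 = 288 labels have been skipped so far.
Adding those back, label number 287446 + 288 = 287734 at 30 labels/s is 9591 s + 4 f = 2 h 39 min 51 s frame 4, i.e. 02:39:51;04.

02:39:51;04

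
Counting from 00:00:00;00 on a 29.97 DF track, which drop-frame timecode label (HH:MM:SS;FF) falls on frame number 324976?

03:00:43;10

Each 10-minute DF block holds 10 × 60 × 30 − 9 × 2 = 17982 frames. 324976 ÷ 17982 → 18 full blocks, remainder 1300.
Within the partial block the first minute is 1800 frames and each further minute 1798, so 0 further minute boundaries passed. Total skipped labels = 18 × 18 + 2 × 0 = 324.
Non-drop label index = 324976 + 324 = 325300; at 30 labels/s that is 03:00:43:10, i.e. DF 03:00:43;10.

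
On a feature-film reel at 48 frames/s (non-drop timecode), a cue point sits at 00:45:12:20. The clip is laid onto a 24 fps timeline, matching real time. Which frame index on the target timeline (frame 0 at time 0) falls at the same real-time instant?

frame 65098

Source frame index: (0×3600 + 45×60 + 12) × 48 + 20 = 130196.
Real time: 130196 / (48) = 32549/12 s.
Target frame: (32549/12) × (24) = 65098.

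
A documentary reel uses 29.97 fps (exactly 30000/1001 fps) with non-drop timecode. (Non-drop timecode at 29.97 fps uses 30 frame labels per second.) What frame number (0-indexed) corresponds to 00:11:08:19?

Total seconds to the label: (0 × 3600 + 11 × 60 + 8) = 668.
Frame index = 668 × 30 + 19 = 20059.

20059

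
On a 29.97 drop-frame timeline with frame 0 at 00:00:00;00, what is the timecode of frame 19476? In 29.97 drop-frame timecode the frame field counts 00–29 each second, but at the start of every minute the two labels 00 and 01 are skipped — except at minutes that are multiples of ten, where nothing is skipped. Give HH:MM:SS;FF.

Each 10-minute DF block holds 10 × 60 × 30 − 9 × 2 = 17982 frames. 19476 ÷ 17982 → 1 full block, remainder 1494.
Within the partial block the first minute is 1800 frames and each further minute 1798, so 0 further minute boundaries passed. Total skipped labels = 18 × 1 + 2 × 0 = 18.
Non-drop label index = 19476 + 18 = 19494; at 30 labels/s that is 00:10:49:24, i.e. DF 00:10:49;24.

00:10:49;24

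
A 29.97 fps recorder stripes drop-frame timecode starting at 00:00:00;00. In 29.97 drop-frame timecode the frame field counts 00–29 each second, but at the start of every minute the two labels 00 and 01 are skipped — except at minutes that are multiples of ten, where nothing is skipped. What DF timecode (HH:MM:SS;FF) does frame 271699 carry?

Each 10-minute DF block holds 10 × 60 × 30 − 9 × 2 = 17982 frames. 271699 ÷ 17982 → 15 full blocks, remainder 1969.
Within the partial block the first minute is 1800 frames and each further minute 1798, so 1 further minute boundary passed. Total skipped labels = 18 × 15 + 2 × 1 = 272.
Non-drop label index = 271699 + 272 = 271971; at 30 labels/s that is 02:31:05:21, i.e. DF 02:31:05;21.

02:31:05;21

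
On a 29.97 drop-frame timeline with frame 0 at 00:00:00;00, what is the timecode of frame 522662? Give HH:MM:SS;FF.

Each 10-minute DF block holds 10 × 60 × 30 − 9 × 2 = 17982 frames. 522662 ÷ 17982 → 29 full blocks, remainder 1184.
Within the partial block the first minute is 1800 frames and each further minute 1798, so 0 further minute boundaries passed. Total skipped labels = 18 × 29 + 2 × 0 = 522.
Non-drop label index = 522662 + 522 = 523184; at 30 labels/s that is 04:50:39:14, i.e. DF 04:50:39;14.

04:50:39;14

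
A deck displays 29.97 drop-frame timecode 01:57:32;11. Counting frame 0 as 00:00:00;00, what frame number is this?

As if non-drop at 30 labels/s: (1 × 3600 + 57 × 60 + 32) × 30 + 11 = 211571.
Minute boundaries passed: 117; those not divisible by 10: 117 − 11 = 106; dropped labels = 2 × 106 = 212.
Actual frame index = 211571 − 212 = 211359.

211359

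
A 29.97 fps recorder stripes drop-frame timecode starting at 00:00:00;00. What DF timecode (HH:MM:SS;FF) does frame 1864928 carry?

Ten DF minutes hold 17982 frames, so frame 1864928 lies in block 103 (frames 1852146–1870127) with 12782 frames into that block.
The block's first minute is 1800 frames and the rest 1798 each; 12782 frames reaches minute 7, so 103 × 18 + 7 × 2 = 1868 labels have been skipped so far.
Adding those back, label number 1864928 + 1868 = 1866796 at 30 labels/s is 62226 s + 16 f = 17 h 17 min 6 s frame 16, i.e. 17:17:06;16.

17:17:06;16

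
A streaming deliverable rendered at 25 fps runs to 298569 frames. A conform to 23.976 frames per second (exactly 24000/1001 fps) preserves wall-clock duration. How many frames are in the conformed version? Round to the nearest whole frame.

Frames at target rate = 298569 × (24000/1001) / (25) = 286626240/1001 ≈ 286339.900.
Nearest whole frame: 286340.

286340 frames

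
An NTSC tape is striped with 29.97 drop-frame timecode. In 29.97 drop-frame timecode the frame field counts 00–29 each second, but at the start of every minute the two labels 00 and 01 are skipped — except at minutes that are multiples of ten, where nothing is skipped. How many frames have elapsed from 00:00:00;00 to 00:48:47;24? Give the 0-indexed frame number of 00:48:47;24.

87746

Complete 10-minute blocks: 4, each 17982 frames → 71928.
Remaining 8 whole minutes in the current block: 1800 + 7 × 1798 = 14386 frames.
Within the current minute: 47 × 30 + 24 − 2 = 1432 (labels ;00/;01 skipped at this minute). Total = 71928 + 14386 + 1432 = 87746.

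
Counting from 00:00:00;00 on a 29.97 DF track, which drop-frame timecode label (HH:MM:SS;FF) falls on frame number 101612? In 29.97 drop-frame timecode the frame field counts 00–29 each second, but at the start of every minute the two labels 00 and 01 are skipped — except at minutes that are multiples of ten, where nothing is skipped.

00:56:30;14

Each 10-minute DF block holds 10 × 60 × 30 − 9 × 2 = 17982 frames. 101612 ÷ 17982 → 5 full blocks, remainder 11702.
Within the partial block the first minute is 1800 frames and each further minute 1798, so 6 further minute boundaries passed. Total skipped labels = 18 × 5 + 2 × 6 = 102.
Non-drop label index = 101612 + 102 = 101714; at 30 labels/s that is 00:56:30:14, i.e. DF 00:56:30;14.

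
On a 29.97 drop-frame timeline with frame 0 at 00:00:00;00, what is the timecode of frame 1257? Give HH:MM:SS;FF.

Ten DF minutes hold 17982 frames, so frame 1257 lies in block 0 (frames 0–17981) with 1257 frames into that block.
The block's first minute is 1800 frames and the rest 1798 each; 1257 frames reaches minute 0, so 0 × 18 + 0 × 2 = 0 labels have been skipped so far.
Adding those back, label number 1257 + 0 = 1257 at 30 labels/s is 41 s + 27 f = 0 h 0 min 41 s frame 27, i.e. 00:00:41;27.

00:00:41;27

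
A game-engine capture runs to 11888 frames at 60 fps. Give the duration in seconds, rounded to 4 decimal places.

198.1333 seconds

Running time = 11888 × 1/60 = 2972/15 s ≈ 198.1333 s.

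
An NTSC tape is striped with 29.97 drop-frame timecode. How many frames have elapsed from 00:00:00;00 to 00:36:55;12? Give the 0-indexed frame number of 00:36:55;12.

66396

As if non-drop at 30 labels/s: (0 × 3600 + 36 × 60 + 55) × 30 + 12 = 66462.
Minute boundaries passed: 36; those not divisible by 10: 36 − 3 = 33; dropped labels = 2 × 33 = 66.
Actual frame index = 66462 − 66 = 66396.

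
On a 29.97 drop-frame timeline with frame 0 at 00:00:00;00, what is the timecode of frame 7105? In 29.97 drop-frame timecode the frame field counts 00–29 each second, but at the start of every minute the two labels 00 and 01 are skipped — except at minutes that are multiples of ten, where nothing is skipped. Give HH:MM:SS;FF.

00:03:57;01

Ten DF minutes hold 17982 frames, so frame 7105 lies in block 0 (frames 0–17981) with 7105 frames into that block.
The block's first minute is 1800 frames and the rest 1798 each; 7105 frames reaches minute 3, so 0 × 18 + 3 × 2 = 6 labels have been skipped so far.
Adding those back, label number 7105 + 6 = 7111 at 30 labels/s is 237 s + 1 f = 0 h 3 min 57 s frame 1, i.e. 00:03:57;01.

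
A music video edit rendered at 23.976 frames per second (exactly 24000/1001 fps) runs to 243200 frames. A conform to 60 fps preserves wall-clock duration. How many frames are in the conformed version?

608608 frames

Target frames = source frames × (target rate / source rate) = 243200 × (60)/(24000/1001) = 243200 × 1001/400 = 608608.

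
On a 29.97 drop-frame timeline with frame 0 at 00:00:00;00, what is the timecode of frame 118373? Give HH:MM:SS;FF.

01:05:49;21

Ten DF minutes hold 17982 frames, so frame 118373 lies in block 6 (frames 107892–125873) with 10481 frames into that block.
The block's first minute is 1800 frames and the rest 1798 each; 10481 frames reaches minute 5, so 6 × 18 + 5 × 2 = 118 labels have been skipped so far.
Adding those back, label number 118373 + 118 = 118491 at 30 labels/s is 3949 s + 21 f = 1 h 5 min 49 s frame 21, i.e. 01:05:49;21.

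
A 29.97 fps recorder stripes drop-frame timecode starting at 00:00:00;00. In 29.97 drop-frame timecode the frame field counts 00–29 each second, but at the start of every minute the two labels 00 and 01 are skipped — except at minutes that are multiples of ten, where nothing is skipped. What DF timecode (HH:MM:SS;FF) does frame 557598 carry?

Each 10-minute DF block holds 10 × 60 × 30 − 9 × 2 = 17982 frames. 557598 ÷ 17982 → 31 full blocks, remainder 156.
Within the partial block the first minute is 1800 frames and each further minute 1798, so 0 further minute boundaries passed. Total skipped labels = 18 × 31 + 2 × 0 = 558.
Non-drop label index = 557598 + 558 = 558156; at 30 labels/s that is 05:10:05:06, i.e. DF 05:10:05;06.

05:10:05;06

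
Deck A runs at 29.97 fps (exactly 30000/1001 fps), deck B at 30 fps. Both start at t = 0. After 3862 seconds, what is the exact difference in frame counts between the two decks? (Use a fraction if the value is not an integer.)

115860/1001 frames

A emits 30000/1001 × 3862 = 115860000/1001 frames; B emits 30 × 3862 = 115860.
Difference = 115860/1001 frames (≈ 115.7443); B is ahead of A.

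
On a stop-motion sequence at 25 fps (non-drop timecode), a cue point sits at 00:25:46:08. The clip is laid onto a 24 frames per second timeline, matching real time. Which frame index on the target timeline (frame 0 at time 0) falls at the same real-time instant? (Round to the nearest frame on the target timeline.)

frame 37112

Source frame index: (0×3600 + 25×60 + 46) × 25 + 8 = 38658.
Real time: 38658 / (25) = 38658/25 s.
Target frame: (38658/25) × (24) = 927792/25 ≈ 37111.680 → 37112.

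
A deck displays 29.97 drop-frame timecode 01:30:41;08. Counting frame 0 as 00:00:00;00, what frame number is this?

Complete 10-minute blocks: 9, each 17982 frames → 161838.
Remaining 0 whole minutes in the current block: 0 frames.
Within the current minute: 41 × 30 + 8 = 1238. Total = 161838 + 0 + 1238 = 163076.

163076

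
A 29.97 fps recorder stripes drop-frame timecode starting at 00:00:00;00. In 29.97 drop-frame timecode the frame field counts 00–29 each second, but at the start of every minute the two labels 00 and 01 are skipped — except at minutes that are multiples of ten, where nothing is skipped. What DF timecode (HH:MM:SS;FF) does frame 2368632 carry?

21:57:13;14

Each 10-minute DF block holds 10 × 60 × 30 − 9 × 2 = 17982 frames. 2368632 ÷ 17982 → 131 full blocks, remainder 12990.
Within the partial block the first minute is 1800 frames and each further minute 1798, so 7 further minute boundaries passed. Total skipped labels = 18 × 131 + 2 × 7 = 2372.
Non-drop label index = 2368632 + 2372 = 2371004; at 30 labels/s that is 21:57:13:14, i.e. DF 21:57:13;14.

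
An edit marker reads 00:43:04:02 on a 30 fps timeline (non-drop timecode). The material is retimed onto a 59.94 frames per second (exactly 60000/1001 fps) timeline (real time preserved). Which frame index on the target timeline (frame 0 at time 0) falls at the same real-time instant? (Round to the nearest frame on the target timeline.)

frame 154889

Source frame index: (0×3600 + 43×60 + 4) × 30 + 2 = 77522.
Real time: 77522 / (30) = 38761/15 s.
Target frame: (38761/15) × (60000/1001) = 155044000/1001 ≈ 154889.111 → 154889.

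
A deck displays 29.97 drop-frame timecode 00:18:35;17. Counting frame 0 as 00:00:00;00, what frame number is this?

Complete 10-minute blocks: 1, each 17982 frames → 17982.
Remaining 8 whole minutes in the current block: 1800 + 7 × 1798 = 14386 frames.
Within the current minute: 35 × 30 + 17 − 2 = 1065 (labels ;00/;01 skipped at this minute). Total = 17982 + 14386 + 1065 = 33433.

33433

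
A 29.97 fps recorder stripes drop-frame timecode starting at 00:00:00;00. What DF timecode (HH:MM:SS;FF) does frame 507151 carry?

04:42:01;29

Each 10-minute DF block holds 10 × 60 × 30 − 9 × 2 = 17982 frames. 507151 ÷ 17982 → 28 full blocks, remainder 3655.
Within the partial block the first minute is 1800 frames and each further minute 1798, so 2 further minute boundaries passed. Total skipped labels = 18 × 28 + 2 × 2 = 508.
Non-drop label index = 507151 + 508 = 507659; at 30 labels/s that is 04:42:01:29, i.e. DF 04:42:01;29.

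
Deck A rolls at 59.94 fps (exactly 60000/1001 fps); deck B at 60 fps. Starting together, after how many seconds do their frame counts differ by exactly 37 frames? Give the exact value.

37037/60 seconds

The gap grows by |60 − 60000/1001| = 60/1001 frames per second.
Time for a 37-frame gap: 37 ÷ (60/1001) = 37037/60 s.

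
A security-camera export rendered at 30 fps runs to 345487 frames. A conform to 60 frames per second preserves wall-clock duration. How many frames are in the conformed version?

690974 frames

Target frames = source frames × (target rate / source rate) = 345487 × (60)/(30) = 345487 × 2 = 690974.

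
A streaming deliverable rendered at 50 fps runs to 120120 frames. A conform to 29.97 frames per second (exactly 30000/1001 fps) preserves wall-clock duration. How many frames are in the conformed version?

Target frames = source frames × (target rate / source rate) = 120120 × (30000/1001)/(50) = 120120 × 600/1001 = 72000.

72000 frames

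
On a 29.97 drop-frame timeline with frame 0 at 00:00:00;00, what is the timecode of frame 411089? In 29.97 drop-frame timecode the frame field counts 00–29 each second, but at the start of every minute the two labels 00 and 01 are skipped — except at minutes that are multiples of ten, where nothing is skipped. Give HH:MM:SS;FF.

03:48:36;21

Each 10-minute DF block holds 10 × 60 × 30 − 9 × 2 = 17982 frames. 411089 ÷ 17982 → 22 full blocks, remainder 15485.
Within the partial block the first minute is 1800 frames and each further minute 1798, so 8 further minute boundaries passed. Total skipped labels = 18 × 22 + 2 × 8 = 412.
Non-drop label index = 411089 + 412 = 411501; at 30 labels/s that is 03:48:36:21, i.e. DF 03:48:36;21.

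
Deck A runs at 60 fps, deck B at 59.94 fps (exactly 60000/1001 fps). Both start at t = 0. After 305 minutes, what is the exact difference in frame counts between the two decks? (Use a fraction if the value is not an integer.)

1098000/1001 frames

305 min = 18300 s.
A emits 60 × 18300 = 1098000 frames; B emits 60000/1001 × 18300 = 1098000000/1001.
Difference = 1098000/1001 frames (≈ 1096.9031); B is behind A.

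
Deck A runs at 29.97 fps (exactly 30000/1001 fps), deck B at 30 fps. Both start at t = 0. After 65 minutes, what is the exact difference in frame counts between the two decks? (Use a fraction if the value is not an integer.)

9000/77 frames

65 min = 3900 s.
A emits 30000/1001 × 3900 = 9000000/77 frames; B emits 30 × 3900 = 117000.
Difference = 9000/77 frames (≈ 116.8831); B is ahead of A.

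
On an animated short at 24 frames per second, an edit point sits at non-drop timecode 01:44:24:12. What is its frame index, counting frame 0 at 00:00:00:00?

Total seconds to the label: (1 × 3600 + 44 × 60 + 24) = 6264.
Frame index = 6264 × 24 + 12 = 150348.

150348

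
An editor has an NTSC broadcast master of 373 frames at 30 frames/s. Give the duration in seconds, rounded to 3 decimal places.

12.433 seconds

Running time = 373 × 1/30 = 373/30 s ≈ 12.433 s.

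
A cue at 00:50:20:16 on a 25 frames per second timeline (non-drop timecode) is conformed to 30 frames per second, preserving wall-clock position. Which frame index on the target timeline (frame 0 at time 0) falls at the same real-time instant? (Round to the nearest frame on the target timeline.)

frame 90619

Source frame index: (0×3600 + 50×60 + 20) × 25 + 16 = 75516.
Real time: 75516 / (25) = 75516/25 s.
Target frame: (75516/25) × (30) = 453096/5 ≈ 90619.200 → 90619.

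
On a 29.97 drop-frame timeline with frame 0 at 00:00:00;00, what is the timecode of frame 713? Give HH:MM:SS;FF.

00:00:23;23

Ten DF minutes hold 17982 frames, so frame 713 lies in block 0 (frames 0–17981) with 713 frames into that block.
The block's first minute is 1800 frames and the rest 1798 each; 713 frames reaches minute 0, so 0 × 18 + 0 × 2 = 0 labels have been skipped so far.
Adding those back, label number 713 + 0 = 713 at 30 labels/s is 23 s + 23 f = 0 h 0 min 23 s frame 23, i.e. 00:00:23;23.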